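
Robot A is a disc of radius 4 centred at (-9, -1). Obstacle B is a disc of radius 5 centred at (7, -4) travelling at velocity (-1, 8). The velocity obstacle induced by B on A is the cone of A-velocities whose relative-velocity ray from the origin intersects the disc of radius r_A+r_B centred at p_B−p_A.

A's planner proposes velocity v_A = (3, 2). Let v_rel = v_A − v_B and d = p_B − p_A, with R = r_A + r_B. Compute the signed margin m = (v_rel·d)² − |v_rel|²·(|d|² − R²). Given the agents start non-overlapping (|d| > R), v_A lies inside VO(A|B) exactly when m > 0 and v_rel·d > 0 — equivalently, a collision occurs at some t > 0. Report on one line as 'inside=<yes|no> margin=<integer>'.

d = (16, -3),  |d|² = 265;  R = 4+5 = 9,  c = 265−9² = 184
v_rel = (4, -6),  |v_rel|² = 52;  v_rel·d = (4)·(16) + (-6)·(-3) = 82
52·t² − 164·t + 184 = 0  ⇒  m = 82² − 52·184 = -2844
m = -2844 < 0,  v_rel·d = 82 > 0  ⇒  outside

inside=no margin=-2844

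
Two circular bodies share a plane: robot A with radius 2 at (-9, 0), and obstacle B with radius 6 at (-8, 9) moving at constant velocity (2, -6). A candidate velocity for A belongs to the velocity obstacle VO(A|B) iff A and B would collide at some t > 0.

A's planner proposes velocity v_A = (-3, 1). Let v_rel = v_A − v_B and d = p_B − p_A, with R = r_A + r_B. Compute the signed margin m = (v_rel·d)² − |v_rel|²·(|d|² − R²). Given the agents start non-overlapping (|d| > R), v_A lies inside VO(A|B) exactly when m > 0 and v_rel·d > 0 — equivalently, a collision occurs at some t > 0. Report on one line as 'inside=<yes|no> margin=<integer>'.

d = (1, 9),  |d|² = 82;  R = 2+6 = 8,  c = 82−8² = 18
v_rel = (-5, 7),  |v_rel|² = 74;  v_rel·d = (-5)·(1) + (7)·(9) = 58
74·t² − 116·t + 18 = 0  ⇒  m = 58² − 74·18 = 2032
m = 2032 > 0,  v_rel·d = 58 > 0  ⇒  inside

inside=yes margin=2032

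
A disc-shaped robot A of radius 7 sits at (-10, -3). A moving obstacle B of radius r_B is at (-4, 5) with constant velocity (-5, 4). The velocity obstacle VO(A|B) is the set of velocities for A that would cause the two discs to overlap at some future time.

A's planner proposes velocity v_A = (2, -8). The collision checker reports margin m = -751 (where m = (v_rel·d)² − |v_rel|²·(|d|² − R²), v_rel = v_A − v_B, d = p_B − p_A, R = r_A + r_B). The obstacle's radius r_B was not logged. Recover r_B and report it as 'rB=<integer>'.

m = -751
d = (6, 8);  v_rel = (7, -12),  |v_rel|² = 193
v_rel×d = (7)·(8) − (-12)·(6) = 128
since m = R²·193 − 128²:  R² = (16384 + -751) / 193 = 81
R = √81 = 9  ⇒  r_B = 9 − 7 = 2

rB=2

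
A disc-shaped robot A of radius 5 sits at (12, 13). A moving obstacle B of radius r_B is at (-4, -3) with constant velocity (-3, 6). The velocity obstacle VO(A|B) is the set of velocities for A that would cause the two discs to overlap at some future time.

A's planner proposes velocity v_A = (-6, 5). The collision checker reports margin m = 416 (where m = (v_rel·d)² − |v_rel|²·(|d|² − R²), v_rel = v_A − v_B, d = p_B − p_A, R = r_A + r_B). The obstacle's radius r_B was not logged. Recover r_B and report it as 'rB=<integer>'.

m = 416
d = (-16, -16);  v_rel = (-3, -1),  |v_rel|² = 10
v_rel×d = (-3)·(-16) − (-1)·(-16) = 32
since m = R²·10 − 32²:  R² = (1024 + 416) / 10 = 144
R = √144 = 12  ⇒  r_B = 12 − 5 = 7

rB=7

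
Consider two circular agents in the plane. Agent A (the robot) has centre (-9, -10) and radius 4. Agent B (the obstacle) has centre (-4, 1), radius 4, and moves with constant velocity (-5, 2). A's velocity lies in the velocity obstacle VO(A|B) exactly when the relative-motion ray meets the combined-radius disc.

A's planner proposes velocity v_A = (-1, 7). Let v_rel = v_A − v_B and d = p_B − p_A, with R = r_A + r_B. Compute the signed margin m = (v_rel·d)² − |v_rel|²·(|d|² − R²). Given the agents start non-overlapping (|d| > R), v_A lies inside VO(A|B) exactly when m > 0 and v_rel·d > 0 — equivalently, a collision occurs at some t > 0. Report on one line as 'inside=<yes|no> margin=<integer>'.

d = (5, 11),  |d|² = 146;  R = 4+4 = 8,  c = 146−8² = 82
v_rel = (4, 5),  |v_rel|² = 41;  v_rel·d = (4)·(5) + (5)·(11) = 75
41·t² − 150·t + 82 = 0  ⇒  m = 75² − 41·82 = 2263
m = 2263 > 0,  v_rel·d = 75 > 0  ⇒  inside

inside=yes margin=2263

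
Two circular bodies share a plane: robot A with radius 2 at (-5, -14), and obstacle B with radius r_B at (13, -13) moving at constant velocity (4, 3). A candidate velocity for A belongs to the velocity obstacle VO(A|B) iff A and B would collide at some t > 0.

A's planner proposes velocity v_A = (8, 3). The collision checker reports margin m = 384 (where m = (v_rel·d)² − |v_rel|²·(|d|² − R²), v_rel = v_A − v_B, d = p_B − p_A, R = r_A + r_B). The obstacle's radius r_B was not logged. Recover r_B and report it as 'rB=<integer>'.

m = 384
d = (18, 1);  v_rel = (4, 0),  |v_rel|² = 16
v_rel×d = (4)·(1) − (0)·(18) = 4
since m = R²·16 − 4²:  R² = (16 + 384) / 16 = 25
R = √25 = 5  ⇒  r_B = 5 − 2 = 3

rB=3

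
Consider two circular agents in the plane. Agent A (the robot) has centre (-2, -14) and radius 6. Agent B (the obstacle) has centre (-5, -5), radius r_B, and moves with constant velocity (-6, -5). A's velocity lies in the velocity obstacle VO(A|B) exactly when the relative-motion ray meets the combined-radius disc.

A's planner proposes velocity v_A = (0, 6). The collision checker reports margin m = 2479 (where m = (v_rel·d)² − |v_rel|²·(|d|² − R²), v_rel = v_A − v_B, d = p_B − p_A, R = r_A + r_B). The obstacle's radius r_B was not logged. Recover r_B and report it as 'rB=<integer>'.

m = 2479
d = (-3, 9);  v_rel = (6, 11),  |v_rel|² = 157
v_rel×d = (6)·(9) − (11)·(-3) = 87
since m = R²·157 − 87²:  R² = (7569 + 2479) / 157 = 64
R = √64 = 8  ⇒  r_B = 8 − 6 = 2

rB=2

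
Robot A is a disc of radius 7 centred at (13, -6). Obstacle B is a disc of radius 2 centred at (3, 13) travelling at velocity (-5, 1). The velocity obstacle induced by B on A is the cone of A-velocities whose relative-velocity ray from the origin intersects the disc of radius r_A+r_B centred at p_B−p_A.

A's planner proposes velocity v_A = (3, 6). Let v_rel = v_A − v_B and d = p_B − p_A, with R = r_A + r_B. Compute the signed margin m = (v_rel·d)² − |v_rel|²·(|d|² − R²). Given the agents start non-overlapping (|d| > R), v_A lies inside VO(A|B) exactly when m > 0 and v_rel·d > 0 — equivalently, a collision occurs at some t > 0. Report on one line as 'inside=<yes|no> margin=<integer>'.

d = (-10, 19),  |d|² = 461;  R = 7+2 = 9,  c = 461−9² = 380
v_rel = (8, 5),  |v_rel|² = 89;  v_rel·d = (8)·(-10) + (5)·(19) = 15
89·t² − 30·t + 380 = 0  ⇒  m = 15² − 89·380 = -33595
m = -33595 < 0,  v_rel·d = 15 > 0  ⇒  outside

inside=no margin=-33595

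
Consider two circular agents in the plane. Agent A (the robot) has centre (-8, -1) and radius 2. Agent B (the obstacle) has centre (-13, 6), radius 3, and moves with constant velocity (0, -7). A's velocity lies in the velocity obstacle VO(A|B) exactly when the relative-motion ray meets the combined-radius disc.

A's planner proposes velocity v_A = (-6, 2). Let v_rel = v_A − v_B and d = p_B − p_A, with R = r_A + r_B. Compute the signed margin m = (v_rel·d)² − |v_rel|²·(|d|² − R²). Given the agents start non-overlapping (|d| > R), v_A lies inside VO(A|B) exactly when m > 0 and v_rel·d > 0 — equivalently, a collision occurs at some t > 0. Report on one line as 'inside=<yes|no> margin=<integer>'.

d = (-5, 7),  |d|² = 74;  R = 2+3 = 5,  c = 74−5² = 49
v_rel = (-6, 9),  |v_rel|² = 117;  v_rel·d = (-6)·(-5) + (9)·(7) = 93
117·t² − 186·t + 49 = 0  ⇒  m = 93² − 117·49 = 2916
m = 2916 > 0,  v_rel·d = 93 > 0  ⇒  inside

inside=yes margin=2916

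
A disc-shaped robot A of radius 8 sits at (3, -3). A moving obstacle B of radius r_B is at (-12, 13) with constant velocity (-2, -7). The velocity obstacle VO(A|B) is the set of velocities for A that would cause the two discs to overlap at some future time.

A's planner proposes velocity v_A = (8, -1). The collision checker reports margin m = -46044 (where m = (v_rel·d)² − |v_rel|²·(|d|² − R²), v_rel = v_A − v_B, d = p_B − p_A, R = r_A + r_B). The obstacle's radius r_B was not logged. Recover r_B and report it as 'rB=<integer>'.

m = -46044
d = (-15, 16);  v_rel = (10, 6),  |v_rel|² = 136
v_rel×d = (10)·(16) − (6)·(-15) = 250
since m = R²·136 − 250²:  R² = (62500 + -46044) / 136 = 121
R = √121 = 11  ⇒  r_B = 11 − 8 = 3

rB=3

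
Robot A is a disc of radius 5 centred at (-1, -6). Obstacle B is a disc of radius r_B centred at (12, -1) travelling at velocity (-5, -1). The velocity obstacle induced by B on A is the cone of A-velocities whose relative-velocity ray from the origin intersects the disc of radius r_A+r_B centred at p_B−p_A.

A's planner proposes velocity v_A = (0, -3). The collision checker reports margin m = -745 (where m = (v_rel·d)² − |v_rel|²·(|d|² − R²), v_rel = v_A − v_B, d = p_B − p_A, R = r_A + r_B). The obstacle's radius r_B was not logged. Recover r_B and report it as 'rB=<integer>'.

m = -745
d = (13, 5);  v_rel = (5, -2),  |v_rel|² = 29
v_rel×d = (5)·(5) − (-2)·(13) = 51
since m = R²·29 − 51²:  R² = (2601 + -745) / 29 = 64
R = √64 = 8  ⇒  r_B = 8 − 5 = 3

rB=3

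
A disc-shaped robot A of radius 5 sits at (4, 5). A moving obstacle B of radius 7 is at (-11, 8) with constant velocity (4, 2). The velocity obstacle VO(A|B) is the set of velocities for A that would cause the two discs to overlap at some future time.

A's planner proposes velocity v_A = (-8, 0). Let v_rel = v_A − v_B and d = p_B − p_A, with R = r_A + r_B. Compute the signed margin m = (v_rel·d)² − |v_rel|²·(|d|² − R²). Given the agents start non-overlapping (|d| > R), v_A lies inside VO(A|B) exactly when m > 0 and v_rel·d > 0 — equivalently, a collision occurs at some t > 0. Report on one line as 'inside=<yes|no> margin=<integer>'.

d = (-15, 3),  |d|² = 234;  R = 5+7 = 12,  c = 234−12² = 90
v_rel = (-12, -2),  |v_rel|² = 148;  v_rel·d = (-12)·(-15) + (-2)·(3) = 174
148·t² − 348·t + 90 = 0  ⇒  m = 174² − 148·90 = 16956
m = 16956 > 0,  v_rel·d = 174 > 0  ⇒  inside

inside=yes margin=16956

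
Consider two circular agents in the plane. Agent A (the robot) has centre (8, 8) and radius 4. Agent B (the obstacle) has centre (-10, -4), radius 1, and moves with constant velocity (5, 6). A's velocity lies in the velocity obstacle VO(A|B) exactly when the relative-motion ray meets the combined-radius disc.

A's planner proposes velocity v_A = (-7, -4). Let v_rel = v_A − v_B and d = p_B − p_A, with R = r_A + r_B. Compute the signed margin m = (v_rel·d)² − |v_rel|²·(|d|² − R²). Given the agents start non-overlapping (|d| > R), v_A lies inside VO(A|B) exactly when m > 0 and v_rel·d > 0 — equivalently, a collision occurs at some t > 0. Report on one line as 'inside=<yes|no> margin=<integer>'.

d = (-18, -12),  |d|² = 468;  R = 4+1 = 5,  c = 468−5² = 443
v_rel = (-12, -10),  |v_rel|² = 244;  v_rel·d = (-12)·(-18) + (-10)·(-12) = 336
244·t² − 672·t + 443 = 0  ⇒  m = 336² − 244·443 = 4804
m = 4804 > 0,  v_rel·d = 336 > 0  ⇒  inside

inside=yes margin=4804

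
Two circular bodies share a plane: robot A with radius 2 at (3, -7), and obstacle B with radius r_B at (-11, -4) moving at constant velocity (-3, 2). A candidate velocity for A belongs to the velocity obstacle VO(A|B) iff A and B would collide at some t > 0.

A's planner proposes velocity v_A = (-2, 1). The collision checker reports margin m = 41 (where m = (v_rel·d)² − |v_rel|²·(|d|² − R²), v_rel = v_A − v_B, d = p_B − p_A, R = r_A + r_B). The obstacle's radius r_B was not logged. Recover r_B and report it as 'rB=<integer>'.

m = 41
d = (-14, 3);  v_rel = (1, -1),  |v_rel|² = 2
v_rel×d = (1)·(3) − (-1)·(-14) = -11
since m = R²·2 − (-11)²:  R² = (121 + 41) / 2 = 81
R = √81 = 9  ⇒  r_B = 9 − 2 = 7

rB=7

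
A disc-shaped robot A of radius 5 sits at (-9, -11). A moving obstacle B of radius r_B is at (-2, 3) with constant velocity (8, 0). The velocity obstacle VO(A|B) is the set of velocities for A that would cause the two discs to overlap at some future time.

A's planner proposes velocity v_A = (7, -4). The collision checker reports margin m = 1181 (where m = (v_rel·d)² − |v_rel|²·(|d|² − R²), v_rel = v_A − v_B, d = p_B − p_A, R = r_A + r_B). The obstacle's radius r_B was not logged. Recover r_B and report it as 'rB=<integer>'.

m = 1181
d = (7, 14);  v_rel = (-1, -4),  |v_rel|² = 17
v_rel×d = (-1)·(14) − (-4)·(7) = 14
since m = R²·17 − 14²:  R² = (196 + 1181) / 17 = 81
R = √81 = 9  ⇒  r_B = 9 − 5 = 4

rB=4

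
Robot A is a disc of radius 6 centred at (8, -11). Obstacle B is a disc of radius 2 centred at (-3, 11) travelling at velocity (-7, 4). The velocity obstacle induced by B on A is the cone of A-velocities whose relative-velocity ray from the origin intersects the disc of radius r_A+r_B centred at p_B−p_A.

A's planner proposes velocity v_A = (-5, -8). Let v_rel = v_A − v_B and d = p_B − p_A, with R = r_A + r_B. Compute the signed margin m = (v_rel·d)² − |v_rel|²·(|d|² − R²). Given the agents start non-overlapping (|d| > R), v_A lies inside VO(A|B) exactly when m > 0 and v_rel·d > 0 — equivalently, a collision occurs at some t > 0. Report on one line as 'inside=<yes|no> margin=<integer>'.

d = (-11, 22),  |d|² = 605;  R = 6+2 = 8,  c = 605−8² = 541
v_rel = (2, -12),  |v_rel|² = 148;  v_rel·d = (2)·(-11) + (-12)·(22) = -286
148·t² + 572·t + 541 = 0  ⇒  m = (-286)² − 148·541 = 1728
m = 1728 > 0,  v_rel·d = -286 < 0  ⇒  outside

inside=no margin=1728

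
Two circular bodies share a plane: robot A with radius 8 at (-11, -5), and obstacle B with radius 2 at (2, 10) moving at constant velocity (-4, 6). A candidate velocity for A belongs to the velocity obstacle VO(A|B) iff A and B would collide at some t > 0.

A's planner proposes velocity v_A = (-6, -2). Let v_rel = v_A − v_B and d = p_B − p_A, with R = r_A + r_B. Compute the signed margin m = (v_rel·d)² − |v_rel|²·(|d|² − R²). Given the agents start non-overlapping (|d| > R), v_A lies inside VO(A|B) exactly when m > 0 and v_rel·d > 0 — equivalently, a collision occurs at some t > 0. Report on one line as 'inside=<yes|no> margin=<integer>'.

d = (13, 15),  |d|² = 394;  R = 8+2 = 10,  c = 394−10² = 294
v_rel = (-2, -8),  |v_rel|² = 68;  v_rel·d = (-2)·(13) + (-8)·(15) = -146
68·t² + 292·t + 294 = 0  ⇒  m = (-146)² − 68·294 = 1324
m = 1324 > 0,  v_rel·d = -146 < 0  ⇒  outside

inside=no margin=1324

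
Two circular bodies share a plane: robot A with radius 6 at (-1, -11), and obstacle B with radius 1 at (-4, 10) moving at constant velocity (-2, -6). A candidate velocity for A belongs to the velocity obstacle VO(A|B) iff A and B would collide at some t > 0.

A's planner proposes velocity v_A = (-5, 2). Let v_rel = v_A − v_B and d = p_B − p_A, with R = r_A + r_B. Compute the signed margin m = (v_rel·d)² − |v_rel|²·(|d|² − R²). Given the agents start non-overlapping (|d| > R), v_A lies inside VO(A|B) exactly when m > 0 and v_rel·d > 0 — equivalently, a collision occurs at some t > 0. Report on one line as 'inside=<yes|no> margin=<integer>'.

d = (-3, 21),  |d|² = 450;  R = 6+1 = 7,  c = 450−7² = 401
v_rel = (-3, 8),  |v_rel|² = 73;  v_rel·d = (-3)·(-3) + (8)·(21) = 177
73·t² − 354·t + 401 = 0  ⇒  m = 177² − 73·401 = 2056
m = 2056 > 0,  v_rel·d = 177 > 0  ⇒  inside

inside=yes margin=2056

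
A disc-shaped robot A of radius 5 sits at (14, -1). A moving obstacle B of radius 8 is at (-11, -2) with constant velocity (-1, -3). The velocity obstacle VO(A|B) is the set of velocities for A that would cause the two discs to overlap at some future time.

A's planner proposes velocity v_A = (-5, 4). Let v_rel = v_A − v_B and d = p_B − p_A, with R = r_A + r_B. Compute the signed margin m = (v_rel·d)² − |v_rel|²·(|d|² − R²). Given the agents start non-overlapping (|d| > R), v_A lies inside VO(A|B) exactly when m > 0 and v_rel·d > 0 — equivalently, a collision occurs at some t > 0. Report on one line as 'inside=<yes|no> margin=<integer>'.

d = (-25, -1),  |d|² = 626;  R = 5+8 = 13,  c = 626−13² = 457
v_rel = (-4, 7),  |v_rel|² = 65;  v_rel·d = (-4)·(-25) + (7)·(-1) = 93
65·t² − 186·t + 457 = 0  ⇒  m = 93² − 65·457 = -21056
m = -21056 < 0,  v_rel·d = 93 > 0  ⇒  outside

inside=no margin=-21056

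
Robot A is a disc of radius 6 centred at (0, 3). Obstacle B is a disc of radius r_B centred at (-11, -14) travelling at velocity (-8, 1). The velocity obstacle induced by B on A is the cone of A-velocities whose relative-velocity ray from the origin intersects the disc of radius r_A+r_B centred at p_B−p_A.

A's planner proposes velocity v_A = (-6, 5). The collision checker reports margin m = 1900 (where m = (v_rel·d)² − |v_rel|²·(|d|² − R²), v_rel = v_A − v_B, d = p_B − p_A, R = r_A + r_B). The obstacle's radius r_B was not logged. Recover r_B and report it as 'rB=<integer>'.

m = 1900
d = (-11, -17);  v_rel = (2, 4),  |v_rel|² = 20
v_rel×d = (2)·(-17) − (4)·(-11) = 10
since m = R²·20 − 10²:  R² = (100 + 1900) / 20 = 100
R = √100 = 10  ⇒  r_B = 10 − 6 = 4

rB=4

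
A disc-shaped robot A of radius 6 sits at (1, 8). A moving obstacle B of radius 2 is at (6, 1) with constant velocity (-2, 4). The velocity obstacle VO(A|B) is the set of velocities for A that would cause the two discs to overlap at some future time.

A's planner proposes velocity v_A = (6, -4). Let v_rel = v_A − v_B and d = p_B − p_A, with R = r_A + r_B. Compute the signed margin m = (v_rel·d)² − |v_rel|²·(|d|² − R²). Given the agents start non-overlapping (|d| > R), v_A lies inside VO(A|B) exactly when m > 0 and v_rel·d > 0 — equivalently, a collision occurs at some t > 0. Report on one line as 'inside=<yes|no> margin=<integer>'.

d = (5, -7),  |d|² = 74;  R = 6+2 = 8,  c = 74−8² = 10
v_rel = (8, -8),  |v_rel|² = 128;  v_rel·d = (8)·(5) + (-8)·(-7) = 96
128·t² − 192·t + 10 = 0  ⇒  m = 96² − 128·10 = 7936
m = 7936 > 0,  v_rel·d = 96 > 0  ⇒  inside

inside=yes margin=7936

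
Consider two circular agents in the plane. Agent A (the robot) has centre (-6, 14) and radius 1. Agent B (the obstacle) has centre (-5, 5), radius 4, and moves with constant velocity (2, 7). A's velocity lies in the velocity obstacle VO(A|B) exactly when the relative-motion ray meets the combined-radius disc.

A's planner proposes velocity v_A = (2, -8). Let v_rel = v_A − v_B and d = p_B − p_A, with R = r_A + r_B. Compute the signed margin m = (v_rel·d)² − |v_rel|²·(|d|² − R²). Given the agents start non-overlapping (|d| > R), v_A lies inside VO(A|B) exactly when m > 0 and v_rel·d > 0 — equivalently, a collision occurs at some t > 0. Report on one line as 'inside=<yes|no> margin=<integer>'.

d = (1, -9),  |d|² = 82;  R = 1+4 = 5,  c = 82−5² = 57
v_rel = (0, -15),  |v_rel|² = 225;  v_rel·d = (0)·(1) + (-15)·(-9) = 135
225·t² − 270·t + 57 = 0  ⇒  m = 135² − 225·57 = 5400
m = 5400 > 0,  v_rel·d = 135 > 0  ⇒  inside

inside=yes margin=5400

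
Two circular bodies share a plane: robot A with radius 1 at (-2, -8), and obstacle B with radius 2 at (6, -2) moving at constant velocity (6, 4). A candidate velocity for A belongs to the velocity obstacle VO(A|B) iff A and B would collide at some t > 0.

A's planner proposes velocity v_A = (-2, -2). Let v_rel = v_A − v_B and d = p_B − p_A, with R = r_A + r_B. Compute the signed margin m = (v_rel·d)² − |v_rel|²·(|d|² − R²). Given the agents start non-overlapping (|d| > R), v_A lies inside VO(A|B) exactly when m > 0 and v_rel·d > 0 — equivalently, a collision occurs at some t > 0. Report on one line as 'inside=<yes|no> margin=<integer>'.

d = (8, 6),  |d|² = 100;  R = 1+2 = 3,  c = 100−3² = 91
v_rel = (-8, -6),  |v_rel|² = 100;  v_rel·d = (-8)·(8) + (-6)·(6) = -100
100·t² + 200·t + 91 = 0  ⇒  m = (-100)² − 100·91 = 900
m = 900 > 0,  v_rel·d = -100 < 0  ⇒  outside

inside=no margin=900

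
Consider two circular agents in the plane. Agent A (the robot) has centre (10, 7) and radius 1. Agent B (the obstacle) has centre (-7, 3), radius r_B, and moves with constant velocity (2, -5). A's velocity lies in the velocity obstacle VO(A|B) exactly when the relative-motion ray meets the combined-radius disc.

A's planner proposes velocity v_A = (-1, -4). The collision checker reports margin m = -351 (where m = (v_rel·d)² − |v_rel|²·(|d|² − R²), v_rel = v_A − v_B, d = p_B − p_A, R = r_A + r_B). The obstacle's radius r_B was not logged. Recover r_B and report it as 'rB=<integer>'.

m = -351
d = (-17, -4);  v_rel = (-3, 1),  |v_rel|² = 10
v_rel×d = (-3)·(-4) − (1)·(-17) = 29
since m = R²·10 − 29²:  R² = (841 + -351) / 10 = 49
R = √49 = 7  ⇒  r_B = 7 − 1 = 6

rB=6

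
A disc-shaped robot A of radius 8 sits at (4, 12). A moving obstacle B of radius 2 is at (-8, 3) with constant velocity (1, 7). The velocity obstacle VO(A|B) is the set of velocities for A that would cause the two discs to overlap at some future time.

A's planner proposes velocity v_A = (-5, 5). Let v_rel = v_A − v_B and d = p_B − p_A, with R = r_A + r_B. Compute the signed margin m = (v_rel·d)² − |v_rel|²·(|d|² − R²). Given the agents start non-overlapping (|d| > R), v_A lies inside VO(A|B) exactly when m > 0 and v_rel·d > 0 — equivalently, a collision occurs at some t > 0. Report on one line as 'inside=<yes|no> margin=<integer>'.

d = (-12, -9),  |d|² = 225;  R = 8+2 = 10,  c = 225−10² = 125
v_rel = (-6, -2),  |v_rel|² = 40;  v_rel·d = (-6)·(-12) + (-2)·(-9) = 90
40·t² − 180·t + 125 = 0  ⇒  m = 90² − 40·125 = 3100
m = 3100 > 0,  v_rel·d = 90 > 0  ⇒  inside

inside=yes margin=3100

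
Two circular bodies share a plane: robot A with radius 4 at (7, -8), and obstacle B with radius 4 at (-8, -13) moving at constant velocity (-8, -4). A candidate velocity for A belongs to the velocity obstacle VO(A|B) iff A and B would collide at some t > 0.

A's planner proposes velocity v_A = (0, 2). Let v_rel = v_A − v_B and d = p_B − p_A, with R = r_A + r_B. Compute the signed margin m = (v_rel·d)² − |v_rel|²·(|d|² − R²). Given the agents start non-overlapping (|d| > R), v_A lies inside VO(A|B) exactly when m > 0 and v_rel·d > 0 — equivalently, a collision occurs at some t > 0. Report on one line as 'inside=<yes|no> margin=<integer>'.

d = (-15, -5),  |d|² = 250;  R = 4+4 = 8,  c = 250−8² = 186
v_rel = (8, 6),  |v_rel|² = 100;  v_rel·d = (8)·(-15) + (6)·(-5) = -150
100·t² + 300·t + 186 = 0  ⇒  m = (-150)² − 100·186 = 3900
m = 3900 > 0,  v_rel·d = -150 < 0  ⇒  outside

inside=no margin=3900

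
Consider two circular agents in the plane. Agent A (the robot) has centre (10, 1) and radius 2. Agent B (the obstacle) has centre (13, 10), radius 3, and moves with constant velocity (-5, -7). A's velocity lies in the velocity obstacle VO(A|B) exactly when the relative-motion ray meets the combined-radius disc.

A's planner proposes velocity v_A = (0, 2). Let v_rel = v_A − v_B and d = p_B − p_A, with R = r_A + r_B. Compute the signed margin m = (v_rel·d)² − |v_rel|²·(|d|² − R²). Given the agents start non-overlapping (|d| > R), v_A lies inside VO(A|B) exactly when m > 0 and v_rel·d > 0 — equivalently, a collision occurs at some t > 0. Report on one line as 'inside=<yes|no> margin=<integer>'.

d = (3, 9),  |d|² = 90;  R = 2+3 = 5,  c = 90−5² = 65
v_rel = (5, 9),  |v_rel|² = 106;  v_rel·d = (5)·(3) + (9)·(9) = 96
106·t² − 192·t + 65 = 0  ⇒  m = 96² − 106·65 = 2326
m = 2326 > 0,  v_rel·d = 96 > 0  ⇒  inside

inside=yes margin=2326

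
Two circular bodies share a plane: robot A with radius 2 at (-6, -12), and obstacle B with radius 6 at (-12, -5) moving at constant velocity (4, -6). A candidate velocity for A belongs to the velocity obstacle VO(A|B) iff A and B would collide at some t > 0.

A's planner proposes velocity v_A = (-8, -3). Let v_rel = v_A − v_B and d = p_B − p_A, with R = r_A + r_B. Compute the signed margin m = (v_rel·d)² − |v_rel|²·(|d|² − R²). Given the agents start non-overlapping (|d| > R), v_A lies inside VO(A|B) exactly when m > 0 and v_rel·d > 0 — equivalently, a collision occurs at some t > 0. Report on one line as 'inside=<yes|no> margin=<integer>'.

d = (-6, 7),  |d|² = 85;  R = 2+6 = 8,  c = 85−8² = 21
v_rel = (-12, 3),  |v_rel|² = 153;  v_rel·d = (-12)·(-6) + (3)·(7) = 93
153·t² − 186·t + 21 = 0  ⇒  m = 93² − 153·21 = 5436
m = 5436 > 0,  v_rel·d = 93 > 0  ⇒  inside

inside=yes margin=5436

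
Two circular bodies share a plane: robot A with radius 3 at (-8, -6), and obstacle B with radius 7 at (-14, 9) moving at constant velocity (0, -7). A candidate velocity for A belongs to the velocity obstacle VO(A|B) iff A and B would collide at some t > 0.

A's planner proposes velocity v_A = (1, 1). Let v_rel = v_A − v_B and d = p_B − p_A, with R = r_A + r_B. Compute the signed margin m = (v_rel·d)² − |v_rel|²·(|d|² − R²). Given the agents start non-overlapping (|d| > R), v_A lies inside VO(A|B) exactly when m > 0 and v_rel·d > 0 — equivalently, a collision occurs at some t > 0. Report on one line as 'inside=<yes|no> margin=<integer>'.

d = (-6, 15),  |d|² = 261;  R = 3+7 = 10,  c = 261−10² = 161
v_rel = (1, 8),  |v_rel|² = 65;  v_rel·d = (1)·(-6) + (8)·(15) = 114
65·t² − 228·t + 161 = 0  ⇒  m = 114² − 65·161 = 2531
m = 2531 > 0,  v_rel·d = 114 > 0  ⇒  inside

inside=yes margin=2531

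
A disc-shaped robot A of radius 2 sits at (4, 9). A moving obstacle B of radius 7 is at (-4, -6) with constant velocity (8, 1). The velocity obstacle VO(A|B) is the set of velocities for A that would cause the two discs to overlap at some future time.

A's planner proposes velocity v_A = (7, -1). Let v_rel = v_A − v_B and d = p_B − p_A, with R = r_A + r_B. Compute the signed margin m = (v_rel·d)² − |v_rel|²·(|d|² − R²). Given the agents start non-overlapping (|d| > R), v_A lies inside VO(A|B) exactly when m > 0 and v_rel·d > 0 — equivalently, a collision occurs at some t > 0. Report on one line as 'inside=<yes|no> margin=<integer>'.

d = (-8, -15),  |d|² = 289;  R = 2+7 = 9,  c = 289−9² = 208
v_rel = (-1, -2),  |v_rel|² = 5;  v_rel·d = (-1)·(-8) + (-2)·(-15) = 38
5·t² − 76·t + 208 = 0  ⇒  m = 38² − 5·208 = 404
m = 404 > 0,  v_rel·d = 38 > 0  ⇒  inside

inside=yes margin=404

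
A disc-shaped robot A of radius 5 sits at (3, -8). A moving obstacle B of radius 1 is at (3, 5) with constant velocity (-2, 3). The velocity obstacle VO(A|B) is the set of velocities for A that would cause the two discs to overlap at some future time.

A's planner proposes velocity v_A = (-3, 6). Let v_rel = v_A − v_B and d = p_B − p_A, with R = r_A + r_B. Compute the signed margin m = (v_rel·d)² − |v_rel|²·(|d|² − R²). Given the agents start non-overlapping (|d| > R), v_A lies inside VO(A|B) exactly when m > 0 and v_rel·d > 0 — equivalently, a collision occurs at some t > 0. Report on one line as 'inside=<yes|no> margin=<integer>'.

d = (0, 13),  |d|² = 169;  R = 5+1 = 6,  c = 169−6² = 133
v_rel = (-1, 3),  |v_rel|² = 10;  v_rel·d = (-1)·(0) + (3)·(13) = 39
10·t² − 78·t + 133 = 0  ⇒  m = 39² − 10·133 = 191
m = 191 > 0,  v_rel·d = 39 > 0  ⇒  inside

inside=yes margin=191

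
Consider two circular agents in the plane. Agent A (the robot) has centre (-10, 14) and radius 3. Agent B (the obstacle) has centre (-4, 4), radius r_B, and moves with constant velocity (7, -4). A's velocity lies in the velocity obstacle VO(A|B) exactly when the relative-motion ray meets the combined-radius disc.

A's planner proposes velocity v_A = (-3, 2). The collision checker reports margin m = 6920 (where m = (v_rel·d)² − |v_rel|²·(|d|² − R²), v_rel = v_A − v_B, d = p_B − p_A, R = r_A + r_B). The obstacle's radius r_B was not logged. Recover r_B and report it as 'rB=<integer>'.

m = 6920
d = (6, -10);  v_rel = (-10, 6),  |v_rel|² = 136
v_rel×d = (-10)·(-10) − (6)·(6) = 64
since m = R²·136 − 64²:  R² = (4096 + 6920) / 136 = 81
R = √81 = 9  ⇒  r_B = 9 − 3 = 6

rB=6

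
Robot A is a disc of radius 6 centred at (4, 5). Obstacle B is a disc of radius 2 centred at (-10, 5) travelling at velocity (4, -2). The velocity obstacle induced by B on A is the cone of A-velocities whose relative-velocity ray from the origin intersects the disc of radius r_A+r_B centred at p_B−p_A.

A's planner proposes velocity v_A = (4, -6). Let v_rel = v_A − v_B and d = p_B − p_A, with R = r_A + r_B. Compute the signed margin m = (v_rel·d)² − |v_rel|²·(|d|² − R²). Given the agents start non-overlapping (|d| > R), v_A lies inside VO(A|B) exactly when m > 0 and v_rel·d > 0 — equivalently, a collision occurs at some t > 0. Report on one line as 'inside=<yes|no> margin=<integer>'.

d = (-14, 0),  |d|² = 196;  R = 6+2 = 8,  c = 196−8² = 132
v_rel = (0, -4),  |v_rel|² = 16;  v_rel·d = (0)·(-14) + (-4)·(0) = 0
16·t² − 0·t + 132 = 0  ⇒  m = 0² − 16·132 = -2112
m = -2112 < 0,  v_rel·d = 0 = 0  ⇒  outside

inside=no margin=-2112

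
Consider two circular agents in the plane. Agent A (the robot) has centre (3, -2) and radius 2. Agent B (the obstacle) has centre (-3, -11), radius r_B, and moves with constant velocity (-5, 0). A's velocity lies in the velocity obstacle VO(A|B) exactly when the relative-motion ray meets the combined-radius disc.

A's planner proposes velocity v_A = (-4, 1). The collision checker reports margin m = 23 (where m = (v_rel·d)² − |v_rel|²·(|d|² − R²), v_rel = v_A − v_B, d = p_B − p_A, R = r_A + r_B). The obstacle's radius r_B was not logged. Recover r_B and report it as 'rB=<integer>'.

m = 23
d = (-6, -9);  v_rel = (1, 1),  |v_rel|² = 2
v_rel×d = (1)·(-9) − (1)·(-6) = -3
since m = R²·2 − (-3)²:  R² = (9 + 23) / 2 = 16
R = √16 = 4  ⇒  r_B = 4 − 2 = 2

rB=2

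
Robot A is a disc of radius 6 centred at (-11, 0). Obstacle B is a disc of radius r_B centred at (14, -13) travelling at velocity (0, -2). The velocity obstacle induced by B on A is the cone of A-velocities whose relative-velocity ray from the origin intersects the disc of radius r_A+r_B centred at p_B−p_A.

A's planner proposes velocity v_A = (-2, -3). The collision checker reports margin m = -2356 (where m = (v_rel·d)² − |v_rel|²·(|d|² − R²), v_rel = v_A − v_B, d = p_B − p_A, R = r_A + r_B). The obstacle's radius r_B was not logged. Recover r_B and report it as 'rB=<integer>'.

m = -2356
d = (25, -13);  v_rel = (-2, -1),  |v_rel|² = 5
v_rel×d = (-2)·(-13) − (-1)·(25) = 51
since m = R²·5 − 51²:  R² = (2601 + -2356) / 5 = 49
R = √49 = 7  ⇒  r_B = 7 − 6 = 1

rB=1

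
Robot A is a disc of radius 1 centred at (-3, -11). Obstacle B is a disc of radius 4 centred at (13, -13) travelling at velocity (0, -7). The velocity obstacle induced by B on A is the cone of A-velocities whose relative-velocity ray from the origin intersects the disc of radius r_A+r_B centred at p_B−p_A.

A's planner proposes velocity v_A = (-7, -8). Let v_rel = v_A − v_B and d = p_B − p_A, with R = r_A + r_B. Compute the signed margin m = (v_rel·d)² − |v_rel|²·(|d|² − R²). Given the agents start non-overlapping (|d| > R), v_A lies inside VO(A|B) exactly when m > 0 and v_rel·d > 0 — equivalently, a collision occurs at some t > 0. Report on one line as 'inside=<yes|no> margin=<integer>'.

d = (16, -2),  |d|² = 260;  R = 1+4 = 5,  c = 260−5² = 235
v_rel = (-7, -1),  |v_rel|² = 50;  v_rel·d = (-7)·(16) + (-1)·(-2) = -110
50·t² + 220·t + 235 = 0  ⇒  m = (-110)² − 50·235 = 350
m = 350 > 0,  v_rel·d = -110 < 0  ⇒  outside

inside=no margin=350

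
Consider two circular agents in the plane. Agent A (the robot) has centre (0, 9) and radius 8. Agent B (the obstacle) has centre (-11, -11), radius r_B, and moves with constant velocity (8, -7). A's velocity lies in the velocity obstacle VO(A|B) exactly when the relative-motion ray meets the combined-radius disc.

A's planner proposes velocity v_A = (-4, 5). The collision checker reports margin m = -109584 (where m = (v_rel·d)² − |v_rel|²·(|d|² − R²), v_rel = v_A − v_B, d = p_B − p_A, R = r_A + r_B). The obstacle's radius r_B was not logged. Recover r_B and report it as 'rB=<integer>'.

m = -109584
d = (-11, -20);  v_rel = (-12, 12),  |v_rel|² = 288
v_rel×d = (-12)·(-20) − (12)·(-11) = 372
since m = R²·288 − 372²:  R² = (138384 + -109584) / 288 = 100
R = √100 = 10  ⇒  r_B = 10 − 8 = 2

rB=2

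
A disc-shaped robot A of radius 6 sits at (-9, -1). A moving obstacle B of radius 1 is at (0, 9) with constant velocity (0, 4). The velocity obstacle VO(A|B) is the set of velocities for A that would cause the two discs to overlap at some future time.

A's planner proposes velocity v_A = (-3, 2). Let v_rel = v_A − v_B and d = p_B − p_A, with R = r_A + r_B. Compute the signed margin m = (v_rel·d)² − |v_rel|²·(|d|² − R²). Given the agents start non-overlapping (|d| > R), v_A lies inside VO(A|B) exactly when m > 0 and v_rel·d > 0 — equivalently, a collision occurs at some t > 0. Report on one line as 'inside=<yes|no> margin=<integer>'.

d = (9, 10),  |d|² = 181;  R = 6+1 = 7,  c = 181−7² = 132
v_rel = (-3, -2),  |v_rel|² = 13;  v_rel·d = (-3)·(9) + (-2)·(10) = -47
13·t² + 94·t + 132 = 0  ⇒  m = (-47)² − 13·132 = 493
m = 493 > 0,  v_rel·d = -47 < 0  ⇒  outside

inside=no margin=493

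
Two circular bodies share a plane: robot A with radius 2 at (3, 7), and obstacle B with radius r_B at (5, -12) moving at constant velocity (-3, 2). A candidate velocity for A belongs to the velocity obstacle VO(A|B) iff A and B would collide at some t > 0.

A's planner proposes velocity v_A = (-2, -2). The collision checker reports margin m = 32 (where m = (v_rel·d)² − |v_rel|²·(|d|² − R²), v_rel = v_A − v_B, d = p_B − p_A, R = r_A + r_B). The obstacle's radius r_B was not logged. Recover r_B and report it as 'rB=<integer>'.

m = 32
d = (2, -19);  v_rel = (1, -4),  |v_rel|² = 17
v_rel×d = (1)·(-19) − (-4)·(2) = -11
since m = R²·17 − (-11)²:  R² = (121 + 32) / 17 = 9
R = √9 = 3  ⇒  r_B = 3 − 2 = 1

rB=1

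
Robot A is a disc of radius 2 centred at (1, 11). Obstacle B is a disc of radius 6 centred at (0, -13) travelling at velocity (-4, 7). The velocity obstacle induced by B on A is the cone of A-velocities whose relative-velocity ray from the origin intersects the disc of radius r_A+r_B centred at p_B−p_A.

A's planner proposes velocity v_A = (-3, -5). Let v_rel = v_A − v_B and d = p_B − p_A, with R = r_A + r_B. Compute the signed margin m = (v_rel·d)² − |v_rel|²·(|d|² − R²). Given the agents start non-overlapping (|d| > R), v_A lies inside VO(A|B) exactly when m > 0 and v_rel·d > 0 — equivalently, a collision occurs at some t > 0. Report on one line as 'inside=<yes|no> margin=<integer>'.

d = (-1, -24),  |d|² = 577;  R = 2+6 = 8,  c = 577−8² = 513
v_rel = (1, -12),  |v_rel|² = 145;  v_rel·d = (1)·(-1) + (-12)·(-24) = 287
145·t² − 574·t + 513 = 0  ⇒  m = 287² − 145·513 = 7984
m = 7984 > 0,  v_rel·d = 287 > 0  ⇒  inside

inside=yes margin=7984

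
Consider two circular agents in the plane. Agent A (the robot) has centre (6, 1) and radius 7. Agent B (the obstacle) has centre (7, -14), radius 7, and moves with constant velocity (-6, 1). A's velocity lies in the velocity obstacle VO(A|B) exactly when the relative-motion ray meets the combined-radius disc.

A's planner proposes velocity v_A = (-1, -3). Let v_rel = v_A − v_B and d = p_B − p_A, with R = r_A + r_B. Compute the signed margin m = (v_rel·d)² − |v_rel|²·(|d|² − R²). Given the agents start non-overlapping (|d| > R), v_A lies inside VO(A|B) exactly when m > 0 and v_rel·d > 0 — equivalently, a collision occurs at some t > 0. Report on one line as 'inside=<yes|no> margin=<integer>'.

d = (1, -15),  |d|² = 226;  R = 7+7 = 14,  c = 226−14² = 30
v_rel = (5, -4),  |v_rel|² = 41;  v_rel·d = (5)·(1) + (-4)·(-15) = 65
41·t² − 130·t + 30 = 0  ⇒  m = 65² − 41·30 = 2995
m = 2995 > 0,  v_rel·d = 65 > 0  ⇒  inside

inside=yes margin=2995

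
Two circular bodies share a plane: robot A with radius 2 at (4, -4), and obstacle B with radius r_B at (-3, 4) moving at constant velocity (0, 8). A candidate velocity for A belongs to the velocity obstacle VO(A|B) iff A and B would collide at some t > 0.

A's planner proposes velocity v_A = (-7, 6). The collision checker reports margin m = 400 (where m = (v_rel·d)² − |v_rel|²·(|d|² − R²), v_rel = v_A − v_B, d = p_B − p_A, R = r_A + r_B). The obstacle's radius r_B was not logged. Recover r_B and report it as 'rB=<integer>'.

m = 400
d = (-7, 8);  v_rel = (-7, -2),  |v_rel|² = 53
v_rel×d = (-7)·(8) − (-2)·(-7) = -70
since m = R²·53 − (-70)²:  R² = (4900 + 400) / 53 = 100
R = √100 = 10  ⇒  r_B = 10 − 2 = 8

rB=8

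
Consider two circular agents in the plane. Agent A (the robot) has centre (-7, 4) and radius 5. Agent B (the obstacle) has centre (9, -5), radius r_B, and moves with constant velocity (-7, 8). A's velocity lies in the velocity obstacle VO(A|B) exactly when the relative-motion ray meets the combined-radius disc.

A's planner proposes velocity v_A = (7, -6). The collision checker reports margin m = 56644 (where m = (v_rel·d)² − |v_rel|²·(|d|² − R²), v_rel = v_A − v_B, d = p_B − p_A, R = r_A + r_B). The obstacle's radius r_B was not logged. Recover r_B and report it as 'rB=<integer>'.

m = 56644
d = (16, -9);  v_rel = (14, -14),  |v_rel|² = 392
v_rel×d = (14)·(-9) − (-14)·(16) = 98
since m = R²·392 − 98²:  R² = (9604 + 56644) / 392 = 169
R = √169 = 13  ⇒  r_B = 13 − 5 = 8

rB=8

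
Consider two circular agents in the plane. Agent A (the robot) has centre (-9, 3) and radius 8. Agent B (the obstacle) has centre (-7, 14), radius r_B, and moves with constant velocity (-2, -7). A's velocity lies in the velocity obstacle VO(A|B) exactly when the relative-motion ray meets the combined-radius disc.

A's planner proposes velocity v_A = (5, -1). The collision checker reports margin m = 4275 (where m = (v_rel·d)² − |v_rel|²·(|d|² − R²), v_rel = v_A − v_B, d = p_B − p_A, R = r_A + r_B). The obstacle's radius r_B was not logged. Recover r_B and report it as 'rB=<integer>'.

m = 4275
d = (2, 11);  v_rel = (7, 6),  |v_rel|² = 85
v_rel×d = (7)·(11) − (6)·(2) = 65
since m = R²·85 − 65²:  R² = (4225 + 4275) / 85 = 100
R = √100 = 10  ⇒  r_B = 10 − 8 = 2

rB=2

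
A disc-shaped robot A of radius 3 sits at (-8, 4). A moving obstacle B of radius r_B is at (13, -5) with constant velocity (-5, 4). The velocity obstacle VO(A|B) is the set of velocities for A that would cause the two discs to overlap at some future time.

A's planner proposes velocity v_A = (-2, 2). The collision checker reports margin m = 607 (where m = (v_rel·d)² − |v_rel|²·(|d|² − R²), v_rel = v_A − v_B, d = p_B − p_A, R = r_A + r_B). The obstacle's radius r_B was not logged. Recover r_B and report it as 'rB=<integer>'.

m = 607
d = (21, -9);  v_rel = (3, -2),  |v_rel|² = 13
v_rel×d = (3)·(-9) − (-2)·(21) = 15
since m = R²·13 − 15²:  R² = (225 + 607) / 13 = 64
R = √64 = 8  ⇒  r_B = 8 − 3 = 5

rB=5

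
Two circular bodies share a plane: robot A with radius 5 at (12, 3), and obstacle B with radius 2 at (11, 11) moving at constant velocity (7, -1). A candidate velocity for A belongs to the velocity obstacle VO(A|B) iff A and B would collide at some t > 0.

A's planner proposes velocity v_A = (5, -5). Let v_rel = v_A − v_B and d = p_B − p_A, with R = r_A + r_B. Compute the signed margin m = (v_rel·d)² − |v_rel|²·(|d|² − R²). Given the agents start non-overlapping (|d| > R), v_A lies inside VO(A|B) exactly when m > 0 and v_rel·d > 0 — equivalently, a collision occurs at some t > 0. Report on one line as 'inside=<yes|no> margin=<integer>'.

d = (-1, 8),  |d|² = 65;  R = 5+2 = 7,  c = 65−7² = 16
v_rel = (-2, -4),  |v_rel|² = 20;  v_rel·d = (-2)·(-1) + (-4)·(8) = -30
20·t² + 60·t + 16 = 0  ⇒  m = (-30)² − 20·16 = 580
m = 580 > 0,  v_rel·d = -30 < 0  ⇒  outside

inside=no margin=580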